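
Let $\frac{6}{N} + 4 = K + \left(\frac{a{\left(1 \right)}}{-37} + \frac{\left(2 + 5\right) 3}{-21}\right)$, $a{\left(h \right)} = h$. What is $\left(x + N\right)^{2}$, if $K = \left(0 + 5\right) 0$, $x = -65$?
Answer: $\frac{4210704}{961} \approx 4381.6$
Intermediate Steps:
$K = 0$ ($K = 5 \cdot 0 = 0$)
$N = - \frac{37}{31}$ ($N = \frac{6}{-4 + \left(0 + \left(1 \frac{1}{-37} + \frac{\left(2 + 5\right) 3}{-21}\right)\right)} = \frac{6}{-4 + \left(0 + \left(1 \left(- \frac{1}{37}\right) + 7 \cdot 3 \left(- \frac{1}{21}\right)\right)\right)} = \frac{6}{-4 + \left(0 + \left(- \frac{1}{37} + 21 \left(- \frac{1}{21}\right)\right)\right)} = \frac{6}{-4 + \left(0 - \frac{38}{37}\right)} = \frac{6}{-4 - \frac{38}{37}} = \frac{6}{- \frac{186}{37}} = 6 \left(- \frac{37}{186}\right) = - \frac{37}{31} \approx -1.1935$)
$\left(x + N\right)^{2} = \left(-65 - \frac{37}{31}\right)^{2} = \left(- \frac{2052}{31}\right)^{2} = \frac{4210704}{961}$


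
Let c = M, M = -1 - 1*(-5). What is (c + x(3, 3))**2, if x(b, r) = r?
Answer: 49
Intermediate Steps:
M = 4 (M = -1 + 5 = 4)
c = 4
(c + x(3, 3))**2 = (4 + 3)**2 = 7**2 = 49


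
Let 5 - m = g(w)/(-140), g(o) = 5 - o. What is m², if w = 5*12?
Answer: 16641/784 ≈ 21.226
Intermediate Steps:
w = 60
m = 129/28 (m = 5 - (5 - 1*60)/(-140) = 5 - (5 - 60)*(-1)/140 = 5 - (-55)*(-1)/140 = 5 - 1*11/28 = 5 - 11/28 = 129/28 ≈ 4.6071)
m² = (129/28)² = 16641/784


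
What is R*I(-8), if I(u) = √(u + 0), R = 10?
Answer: 20*I*√2 ≈ 28.284*I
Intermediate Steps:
I(u) = √u
R*I(-8) = 10*√(-8) = 10*(2*I*√2) = 20*I*√2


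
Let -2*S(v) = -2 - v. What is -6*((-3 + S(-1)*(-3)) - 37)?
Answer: 249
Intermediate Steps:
S(v) = 1 + v/2 (S(v) = -(-2 - v)/2 = 1 + v/2)
-6*((-3 + S(-1)*(-3)) - 37) = -6*((-3 + (1 + (½)*(-1))*(-3)) - 37) = -6*((-3 + (1 - ½)*(-3)) - 37) = -6*((-3 + (½)*(-3)) - 37) = -6*((-3 - 3/2) - 37) = -6*(-9/2 - 37) = -6*(-83/2) = 249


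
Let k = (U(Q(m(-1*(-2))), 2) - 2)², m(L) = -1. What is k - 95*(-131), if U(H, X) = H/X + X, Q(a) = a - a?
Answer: 12445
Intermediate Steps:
Q(a) = 0
U(H, X) = X + H/X (U(H, X) = H/X + X = X + H/X)
k = 0 (k = ((2 + 0/2) - 2)² = ((2 + 0*(½)) - 2)² = ((2 + 0) - 2)² = (2 - 2)² = 0² = 0)
k - 95*(-131) = 0 - 95*(-131) = 0 + 12445 = 12445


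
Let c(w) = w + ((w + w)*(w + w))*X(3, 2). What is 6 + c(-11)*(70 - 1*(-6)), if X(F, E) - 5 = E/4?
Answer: 201482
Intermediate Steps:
X(F, E) = 5 + E/4
c(w) = w + 22*w² (c(w) = w + ((w + w)*(w + w))*(5 + (¼)*2) = w + ((2*w)*(2*w))*(5 + ½) = w + (4*w²)*(11/2) = w + 22*w²)
6 + c(-11)*(70 - 1*(-6)) = 6 + (-11*(1 + 22*(-11)))*(70 - 1*(-6)) = 6 + (-11*(1 - 242))*(70 + 6) = 6 - 11*(-241)*76 = 6 + 2651*76 = 6 + 201476 = 201482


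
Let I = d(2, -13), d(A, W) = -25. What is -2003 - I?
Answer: -1978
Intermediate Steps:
I = -25
-2003 - I = -2003 - 1*(-25) = -2003 + 25 = -1978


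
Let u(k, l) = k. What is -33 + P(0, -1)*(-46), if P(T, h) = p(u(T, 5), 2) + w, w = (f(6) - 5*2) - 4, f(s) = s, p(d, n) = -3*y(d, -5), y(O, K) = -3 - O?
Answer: -79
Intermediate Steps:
p(d, n) = 9 + 3*d (p(d, n) = -3*(-3 - d) = 9 + 3*d)
w = -8 (w = (6 - 5*2) - 4 = (6 - 10) - 4 = -4 - 4 = -8)
P(T, h) = 1 + 3*T (P(T, h) = (9 + 3*T) - 8 = 1 + 3*T)
-33 + P(0, -1)*(-46) = -33 + (1 + 3*0)*(-46) = -33 + (1 + 0)*(-46) = -33 + 1*(-46) = -33 - 46 = -79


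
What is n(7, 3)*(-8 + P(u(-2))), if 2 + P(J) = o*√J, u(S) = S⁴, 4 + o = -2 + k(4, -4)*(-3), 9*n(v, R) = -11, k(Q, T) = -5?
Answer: -286/9 ≈ -31.778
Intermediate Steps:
n(v, R) = -11/9 (n(v, R) = (⅑)*(-11) = -11/9)
o = 9 (o = -4 + (-2 - 5*(-3)) = -4 + (-2 + 15) = -4 + 13 = 9)
P(J) = -2 + 9*√J
n(7, 3)*(-8 + P(u(-2))) = -11*(-8 + (-2 + 9*√((-2)⁴)))/9 = -11*(-8 + (-2 + 9*√16))/9 = -11*(-8 + (-2 + 9*4))/9 = -11*(-8 + (-2 + 36))/9 = -11*(-8 + 34)/9 = -11/9*26 = -286/9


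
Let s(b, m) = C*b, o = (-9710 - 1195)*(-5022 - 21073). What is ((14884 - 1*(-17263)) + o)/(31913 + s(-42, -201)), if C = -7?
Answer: 284598122/32207 ≈ 8836.5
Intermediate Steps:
o = 284565975 (o = -10905*(-26095) = 284565975)
s(b, m) = -7*b
((14884 - 1*(-17263)) + o)/(31913 + s(-42, -201)) = ((14884 - 1*(-17263)) + 284565975)/(31913 - 7*(-42)) = ((14884 + 17263) + 284565975)/(31913 + 294) = (32147 + 284565975)/32207 = 284598122*(1/32207) = 284598122/32207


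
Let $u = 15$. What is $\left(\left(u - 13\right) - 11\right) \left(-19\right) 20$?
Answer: $3420$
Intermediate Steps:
$\left(\left(u - 13\right) - 11\right) \left(-19\right) 20 = \left(\left(15 - 13\right) - 11\right) \left(-19\right) 20 = \left(2 - 11\right) \left(-19\right) 20 = \left(-9\right) \left(-19\right) 20 = 171 \cdot 20 = 3420$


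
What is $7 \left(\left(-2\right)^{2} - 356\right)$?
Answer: $-2464$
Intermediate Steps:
$7 \left(\left(-2\right)^{2} - 356\right) = 7 \left(4 - 356\right) = 7 \left(-352\right) = -2464$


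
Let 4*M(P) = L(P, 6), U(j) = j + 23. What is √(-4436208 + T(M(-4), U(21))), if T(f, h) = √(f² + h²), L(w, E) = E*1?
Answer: √(-17744832 + 2*√7753)/2 ≈ 2106.2*I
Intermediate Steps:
U(j) = 23 + j
L(w, E) = E
M(P) = 3/2 (M(P) = (¼)*6 = 3/2)
√(-4436208 + T(M(-4), U(21))) = √(-4436208 + √((3/2)² + (23 + 21)²)) = √(-4436208 + √(9/4 + 44²)) = √(-4436208 + √(9/4 + 1936)) = √(-4436208 + √(7753/4)) = √(-4436208 + √7753/2)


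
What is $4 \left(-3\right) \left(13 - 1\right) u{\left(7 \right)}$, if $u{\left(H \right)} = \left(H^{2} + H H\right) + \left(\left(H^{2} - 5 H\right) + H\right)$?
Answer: $-17136$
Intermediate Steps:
$u{\left(H \right)} = - 4 H + 3 H^{2}$ ($u{\left(H \right)} = \left(H^{2} + H^{2}\right) + \left(H^{2} - 4 H\right) = 2 H^{2} + \left(H^{2} - 4 H\right) = - 4 H + 3 H^{2}$)
$4 \left(-3\right) \left(13 - 1\right) u{\left(7 \right)} = 4 \left(-3\right) \left(13 - 1\right) 7 \left(-4 + 3 \cdot 7\right) = - 12 \left(13 - 1\right) 7 \left(-4 + 21\right) = \left(-12\right) 12 \cdot 7 \cdot 17 = \left(-144\right) 119 = -17136$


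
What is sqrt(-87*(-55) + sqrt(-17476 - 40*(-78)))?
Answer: sqrt(4785 + 2*I*sqrt(3589)) ≈ 69.179 + 0.866*I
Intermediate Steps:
sqrt(-87*(-55) + sqrt(-17476 - 40*(-78))) = sqrt(4785 + sqrt(-17476 + 3120)) = sqrt(4785 + sqrt(-14356)) = sqrt(4785 + 2*I*sqrt(3589))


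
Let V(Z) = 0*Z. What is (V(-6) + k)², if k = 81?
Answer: 6561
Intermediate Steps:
V(Z) = 0
(V(-6) + k)² = (0 + 81)² = 81² = 6561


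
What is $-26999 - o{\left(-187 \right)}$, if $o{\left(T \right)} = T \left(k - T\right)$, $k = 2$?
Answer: $8344$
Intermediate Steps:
$o{\left(T \right)} = T \left(2 - T\right)$
$-26999 - o{\left(-187 \right)} = -26999 - - 187 \left(2 - -187\right) = -26999 - - 187 \left(2 + 187\right) = -26999 - \left(-187\right) 189 = -26999 - -35343 = -26999 + 35343 = 8344$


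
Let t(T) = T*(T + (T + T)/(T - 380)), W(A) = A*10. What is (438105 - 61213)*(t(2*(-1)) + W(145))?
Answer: 104666677320/191 ≈ 5.4799e+8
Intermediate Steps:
W(A) = 10*A
t(T) = T*(T + 2*T/(-380 + T)) (t(T) = T*(T + (2*T)/(-380 + T)) = T*(T + 2*T/(-380 + T)))
(438105 - 61213)*(t(2*(-1)) + W(145)) = (438105 - 61213)*((2*(-1))²*(-378 + 2*(-1))/(-380 + 2*(-1)) + 10*145) = 376892*((-2)²*(-378 - 2)/(-380 - 2) + 1450) = 376892*(4*(-380)/(-382) + 1450) = 376892*(4*(-1/382)*(-380) + 1450) = 376892*(760/191 + 1450) = 376892*(277710/191) = 104666677320/191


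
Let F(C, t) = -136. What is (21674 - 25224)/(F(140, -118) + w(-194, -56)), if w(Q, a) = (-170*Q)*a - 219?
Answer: 710/369447 ≈ 0.0019218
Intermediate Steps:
w(Q, a) = -219 - 170*Q*a (w(Q, a) = -170*Q*a - 219 = -219 - 170*Q*a)
(21674 - 25224)/(F(140, -118) + w(-194, -56)) = (21674 - 25224)/(-136 + (-219 - 170*(-194)*(-56))) = -3550/(-136 + (-219 - 1846880)) = -3550/(-136 - 1847099) = -3550/(-1847235) = -3550*(-1/1847235) = 710/369447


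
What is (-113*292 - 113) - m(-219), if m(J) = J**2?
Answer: -81070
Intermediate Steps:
(-113*292 - 113) - m(-219) = (-113*292 - 113) - 1*(-219)**2 = (-32996 - 113) - 1*47961 = -33109 - 47961 = -81070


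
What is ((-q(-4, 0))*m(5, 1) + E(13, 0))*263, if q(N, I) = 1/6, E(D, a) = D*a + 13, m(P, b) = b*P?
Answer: 19199/6 ≈ 3199.8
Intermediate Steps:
m(P, b) = P*b
E(D, a) = 13 + D*a
q(N, I) = ⅙
((-q(-4, 0))*m(5, 1) + E(13, 0))*263 = ((-1*⅙)*(5*1) + (13 + 13*0))*263 = (-⅙*5 + (13 + 0))*263 = (-⅚ + 13)*263 = (73/6)*263 = 19199/6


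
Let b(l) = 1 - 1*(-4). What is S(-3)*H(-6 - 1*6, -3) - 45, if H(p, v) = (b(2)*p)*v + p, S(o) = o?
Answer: -549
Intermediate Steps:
b(l) = 5 (b(l) = 1 + 4 = 5)
H(p, v) = p + 5*p*v (H(p, v) = (5*p)*v + p = 5*p*v + p = p + 5*p*v)
S(-3)*H(-6 - 1*6, -3) - 45 = -3*(-6 - 1*6)*(1 + 5*(-3)) - 45 = -3*(-6 - 6)*(1 - 15) - 45 = -(-36)*(-14) - 45 = -3*168 - 45 = -504 - 45 = -549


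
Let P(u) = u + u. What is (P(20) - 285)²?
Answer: 60025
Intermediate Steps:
P(u) = 2*u
(P(20) - 285)² = (2*20 - 285)² = (40 - 285)² = (-245)² = 60025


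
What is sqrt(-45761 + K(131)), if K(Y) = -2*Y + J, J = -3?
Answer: 3*I*sqrt(5114) ≈ 214.54*I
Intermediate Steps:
K(Y) = -3 - 2*Y (K(Y) = -2*Y - 3 = -3 - 2*Y)
sqrt(-45761 + K(131)) = sqrt(-45761 + (-3 - 2*131)) = sqrt(-45761 + (-3 - 262)) = sqrt(-45761 - 265) = sqrt(-46026) = 3*I*sqrt(5114)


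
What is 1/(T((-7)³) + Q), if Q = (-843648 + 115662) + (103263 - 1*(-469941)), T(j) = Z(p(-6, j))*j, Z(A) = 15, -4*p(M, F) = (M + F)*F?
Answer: -1/159927 ≈ -6.2529e-6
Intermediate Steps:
p(M, F) = -F*(F + M)/4 (p(M, F) = -(M + F)*F/4 = -(F + M)*F/4 = -F*(F + M)/4)
T(j) = 15*j
Q = -154782 (Q = -727986 + (103263 + 469941) = -727986 + 573204 = -154782)
1/(T((-7)³) + Q) = 1/(15*(-7)³ - 154782) = 1/(15*(-343) - 154782) = 1/(-5145 - 154782) = 1/(-159927) = -1/159927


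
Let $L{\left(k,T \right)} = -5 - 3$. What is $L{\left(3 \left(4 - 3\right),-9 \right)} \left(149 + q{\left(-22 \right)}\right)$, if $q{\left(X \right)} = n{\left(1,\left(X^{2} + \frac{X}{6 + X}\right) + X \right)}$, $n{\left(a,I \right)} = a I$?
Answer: $-4899$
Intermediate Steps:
$n{\left(a,I \right)} = I a$
$q{\left(X \right)} = X + X^{2} + \frac{X}{6 + X}$ ($q{\left(X \right)} = \left(\left(X^{2} + \frac{X}{6 + X}\right) + X\right) 1 = \left(X + X^{2} + \frac{X}{6 + X}\right) 1 = X + X^{2} + \frac{X}{6 + X}$)
$L{\left(k,T \right)} = -8$
$L{\left(3 \left(4 - 3\right),-9 \right)} \left(149 + q{\left(-22 \right)}\right) = - 8 \left(149 - \frac{22 \left(1 + \left(1 - 22\right) \left(6 - 22\right)\right)}{6 - 22}\right) = - 8 \left(149 - \frac{22 \left(1 - -336\right)}{-16}\right) = - 8 \left(149 - - \frac{11 \left(1 + 336\right)}{8}\right) = - 8 \left(149 - \left(- \frac{11}{8}\right) 337\right) = - 8 \left(149 + \frac{3707}{8}\right) = \left(-8\right) \frac{4899}{8} = -4899$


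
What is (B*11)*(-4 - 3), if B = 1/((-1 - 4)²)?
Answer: -77/25 ≈ -3.0800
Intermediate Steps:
B = 1/25 (B = 1/((-5)²) = 1/25 ≈ 0.040000)
(B*11)*(-4 - 3) = ((1/25)*11)*(-4 - 3) = (11/25)*(-7) = -77/25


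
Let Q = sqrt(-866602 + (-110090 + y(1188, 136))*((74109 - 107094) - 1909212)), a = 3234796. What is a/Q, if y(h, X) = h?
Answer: 1617398*sqrt(52877067773)/52877067773 ≈ 7.0337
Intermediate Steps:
Q = 2*sqrt(52877067773) (Q = sqrt(-866602 + (-110090 + 1188)*((74109 - 107094) - 1909212)) = sqrt(-866602 - 108902*(-32985 - 1909212)) = sqrt(-866602 - 108902*(-1942197)) = sqrt(-866602 + 211509137694) = sqrt(211508271092) = 2*sqrt(52877067773) ≈ 4.5990e+5)
a/Q = 3234796/((2*sqrt(52877067773))) = 3234796*(sqrt(52877067773)/105754135546) = 1617398*sqrt(52877067773)/52877067773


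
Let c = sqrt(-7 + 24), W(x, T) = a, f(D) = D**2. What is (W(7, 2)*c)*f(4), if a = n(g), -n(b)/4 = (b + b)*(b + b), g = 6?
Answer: -9216*sqrt(17) ≈ -37999.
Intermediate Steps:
n(b) = -16*b**2 (n(b) = -4*(b + b)*(b + b) = -4*2*b*2*b = -16*b**2)
a = -576 (a = -16*6**2 = -16*36 = -576)
W(x, T) = -576
c = sqrt(17) ≈ 4.1231
(W(7, 2)*c)*f(4) = -576*sqrt(17)*4**2 = -576*sqrt(17)*16 = -9216*sqrt(17)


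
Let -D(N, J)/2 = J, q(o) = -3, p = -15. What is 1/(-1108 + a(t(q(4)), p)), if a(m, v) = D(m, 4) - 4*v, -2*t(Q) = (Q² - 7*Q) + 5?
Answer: -1/1056 ≈ -0.00094697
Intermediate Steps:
D(N, J) = -2*J
t(Q) = -5/2 - Q²/2 + 7*Q/2 (t(Q) = -((Q² - 7*Q) + 5)/2 = -(5 + Q² - 7*Q)/2 = -5/2 - Q²/2 + 7*Q/2)
a(m, v) = -8 - 4*v (a(m, v) = -2*4 - 4*v = -8 - 4*v)
1/(-1108 + a(t(q(4)), p)) = 1/(-1108 + (-8 - 4*(-15))) = 1/(-1108 + (-8 + 60)) = 1/(-1108 + 52) = 1/(-1056) = -1/1056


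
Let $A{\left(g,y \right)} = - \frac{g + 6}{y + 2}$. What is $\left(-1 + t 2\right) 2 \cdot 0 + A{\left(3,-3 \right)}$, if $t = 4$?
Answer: $9$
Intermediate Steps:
$A{\left(g,y \right)} = - \frac{6 + g}{2 + y}$
$\left(-1 + t 2\right) 2 \cdot 0 + A{\left(3,-3 \right)} = \left(-1 + 4 \cdot 2\right) 2 \cdot 0 + \frac{-6 - 3}{2 - 3} = \left(-1 + 8\right) 2 \cdot 0 + \frac{-6 - 3}{-1} = 7 \cdot 2 \cdot 0 - -9 = 14 \cdot 0 + 9 = 0 + 9 = 9$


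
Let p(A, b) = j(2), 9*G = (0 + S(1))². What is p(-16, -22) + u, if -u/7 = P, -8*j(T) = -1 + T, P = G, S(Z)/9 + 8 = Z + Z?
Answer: -18145/8 ≈ -2268.1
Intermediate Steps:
S(Z) = -72 + 18*Z (S(Z) = -72 + 9*(Z + Z) = -72 + 9*(2*Z) = -72 + 18*Z)
G = 324 (G = (0 + (-72 + 18*1))²/9 = (0 + (-72 + 18))²/9 = (0 - 54)²/9 = (⅑)*(-54)² = (⅑)*2916 = 324)
P = 324
j(T) = ⅛ - T/8 (j(T) = -(-1 + T)/8 = ⅛ - T/8)
p(A, b) = -⅛ (p(A, b) = ⅛ - ⅛*2 = ⅛ - ¼ = -⅛)
u = -2268 (u = -7*324 = -2268)
p(-16, -22) + u = -⅛ - 2268 = -18145/8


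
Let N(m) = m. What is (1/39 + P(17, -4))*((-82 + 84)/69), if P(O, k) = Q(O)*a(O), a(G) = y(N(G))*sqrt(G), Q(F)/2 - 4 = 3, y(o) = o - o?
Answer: 2/2691 ≈ 0.00074322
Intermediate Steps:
y(o) = 0
Q(F) = 14 (Q(F) = 8 + 2*3 = 8 + 6 = 14)
a(G) = 0 (a(G) = 0*sqrt(G) = 0)
P(O, k) = 0 (P(O, k) = 14*0 = 0)
(1/39 + P(17, -4))*((-82 + 84)/69) = (1/39 + 0)*((-82 + 84)/69) = (1/39 + 0)*(2*(1/69)) = (1/39)*(2/69) = 2/2691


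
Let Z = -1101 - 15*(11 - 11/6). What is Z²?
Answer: 6135529/4 ≈ 1.5339e+6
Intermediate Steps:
Z = -2477/2 (Z = -1101 - 15*(11 - 11*⅙) = -1101 - 15*(11 - 11/6) = -1101 - 15*55/6 = -1101 - 1*275/2 = -1101 - 275/2 = -2477/2 ≈ -1238.5)
Z² = (-2477/2)² = 6135529/4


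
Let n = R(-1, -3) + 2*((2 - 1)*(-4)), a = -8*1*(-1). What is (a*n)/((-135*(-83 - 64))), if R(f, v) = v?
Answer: -88/19845 ≈ -0.0044344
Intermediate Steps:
a = 8 (a = -8*(-1) = 8)
n = -11 (n = -3 + 2*((2 - 1)*(-4)) = -3 + 2*(1*(-4)) = -3 + 2*(-4) = -3 - 8 = -11)
(a*n)/((-135*(-83 - 64))) = (8*(-11))/((-135*(-83 - 64))) = -88/((-135*(-147))) = -88/19845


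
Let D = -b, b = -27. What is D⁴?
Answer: 531441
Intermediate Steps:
D = 27 (D = -1*(-27) = 27)
D⁴ = 27⁴ = 531441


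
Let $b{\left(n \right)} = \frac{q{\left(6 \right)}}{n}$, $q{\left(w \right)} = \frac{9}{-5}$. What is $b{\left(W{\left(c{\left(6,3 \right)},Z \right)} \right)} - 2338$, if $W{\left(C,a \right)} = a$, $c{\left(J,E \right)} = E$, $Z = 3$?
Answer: $- \frac{11693}{5} \approx -2338.6$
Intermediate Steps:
$q{\left(w \right)} = - \frac{9}{5}$ ($q{\left(w \right)} = 9 \left(- \frac{1}{5}\right) = - \frac{9}{5}$)
$b{\left(n \right)} = - \frac{9}{5 n}$
$b{\left(W{\left(c{\left(6,3 \right)},Z \right)} \right)} - 2338 = - \frac{9}{5 \cdot 3} - 2338 = \left(- \frac{9}{5}\right) \frac{1}{3} - 2338 = - \frac{3}{5} - 2338 = - \frac{11693}{5}$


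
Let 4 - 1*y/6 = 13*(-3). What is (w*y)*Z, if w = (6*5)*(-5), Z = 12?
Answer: -464400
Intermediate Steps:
w = -150 (w = 30*(-5) = -150)
y = 258 (y = 24 - 78*(-3) = 24 - 6*(-39) = 24 + 234 = 258)
(w*y)*Z = -150*258*12 = -38700*12 = -464400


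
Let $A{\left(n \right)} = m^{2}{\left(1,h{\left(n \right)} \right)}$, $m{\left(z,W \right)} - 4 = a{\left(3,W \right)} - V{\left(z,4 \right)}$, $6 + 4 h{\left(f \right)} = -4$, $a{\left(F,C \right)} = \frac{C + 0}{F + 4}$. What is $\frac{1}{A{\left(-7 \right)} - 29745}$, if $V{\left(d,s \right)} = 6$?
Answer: $- \frac{196}{5828931} \approx -3.3625 \cdot 10^{-5}$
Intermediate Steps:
$a{\left(F,C \right)} = \frac{C}{4 + F}$
$h{\left(f \right)} = - \frac{5}{2}$ ($h{\left(f \right)} = - \frac{3}{2} + \frac{1}{4} \left(-4\right) = - \frac{3}{2} - 1 = - \frac{5}{2}$)
$m{\left(z,W \right)} = -2 + \frac{W}{7}$ ($m{\left(z,W \right)} = 4 + \left(\frac{W}{4 + 3} - 6\right) = 4 + \left(\frac{W}{7} - 6\right) = 4 + \left(-6 + \frac{W}{7}\right) = -2 + \frac{W}{7}$)
$A{\left(n \right)} = \frac{1089}{196}$ ($A{\left(n \right)} = \left(-2 + \frac{1}{7} \left(- \frac{5}{2}\right)\right)^{2} = \left(-2 - \frac{5}{14}\right)^{2} = \left(- \frac{33}{14}\right)^{2} = \frac{1089}{196}$)
$\frac{1}{A{\left(-7 \right)} - 29745} = \frac{1}{\frac{1089}{196} - 29745} = \frac{1}{- \frac{5828931}{196}} = - \frac{196}{5828931}$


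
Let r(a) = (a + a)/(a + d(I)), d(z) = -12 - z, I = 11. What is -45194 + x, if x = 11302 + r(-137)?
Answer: -2711223/80 ≈ -33890.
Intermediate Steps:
r(a) = 2*a/(-23 + a) (r(a) = (a + a)/(a + (-12 - 1*11)) = (2*a)/(a + (-12 - 11)) = (2*a)/(a - 23) = (2*a)/(-23 + a) = 2*a/(-23 + a))
x = 904297/80 (x = 11302 + 2*(-137)/(-23 - 137) = 11302 + 2*(-137)/(-160) = 11302 + 2*(-137)*(-1/160) = 11302 + 137/80 = 904297/80 ≈ 11304.)
-45194 + x = -45194 + 904297/80 = -2711223/80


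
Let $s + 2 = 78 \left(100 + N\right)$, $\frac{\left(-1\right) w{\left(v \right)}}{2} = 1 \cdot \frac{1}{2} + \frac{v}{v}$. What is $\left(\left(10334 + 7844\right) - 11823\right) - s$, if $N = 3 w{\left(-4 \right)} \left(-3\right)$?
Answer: $-3549$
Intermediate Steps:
$w{\left(v \right)} = -3$ ($w{\left(v \right)} = - 2 \left(1 \cdot \frac{1}{2} + \frac{v}{v}\right) = - 2 \left(1 \cdot \frac{1}{2} + 1\right) = - 2 \left(\frac{1}{2} + 1\right) = \left(-2\right) \frac{3}{2} = -3$)
$N = 27$ ($N = 3 \left(-3\right) \left(-3\right) = \left(-9\right) \left(-3\right) = 27$)
$s = 9904$ ($s = -2 + 78 \left(100 + 27\right) = -2 + 78 \cdot 127 = -2 + 9906 = 9904$)
$\left(\left(10334 + 7844\right) - 11823\right) - s = \left(\left(10334 + 7844\right) - 11823\right) - 9904 = \left(18178 - 11823\right) - 9904 = 6355 - 9904 = -3549$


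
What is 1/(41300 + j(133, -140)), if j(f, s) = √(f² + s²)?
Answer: 5900/243664673 - √761/243664673 ≈ 2.4100e-5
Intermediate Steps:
1/(41300 + j(133, -140)) = 1/(41300 + √(133² + (-140)²)) = 1/(41300 + √(17689 + 19600)) = 1/(41300 + √37289) = 1/(41300 + 7*√761)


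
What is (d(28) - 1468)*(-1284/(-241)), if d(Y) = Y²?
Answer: -878256/241 ≈ -3644.2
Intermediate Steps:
(d(28) - 1468)*(-1284/(-241)) = (28² - 1468)*(-1284/(-241)) = (784 - 1468)*(-1284*(-1/241)) = -684*1284/241 = -878256/241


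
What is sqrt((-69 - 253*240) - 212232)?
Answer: I*sqrt(273021) ≈ 522.51*I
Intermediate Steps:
sqrt((-69 - 253*240) - 212232) = sqrt((-69 - 60720) - 212232) = sqrt(-60789 - 212232) = sqrt(-273021) = I*sqrt(273021)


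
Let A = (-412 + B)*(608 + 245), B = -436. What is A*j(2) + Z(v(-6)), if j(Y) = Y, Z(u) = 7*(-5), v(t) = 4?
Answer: -1446723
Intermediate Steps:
Z(u) = -35
A = -723344 (A = (-412 - 436)*(608 + 245) = -848*853 = -723344)
A*j(2) + Z(v(-6)) = -723344*2 - 35 = -1446688 - 35 = -1446723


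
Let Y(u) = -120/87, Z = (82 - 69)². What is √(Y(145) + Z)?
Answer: √140969/29 ≈ 12.947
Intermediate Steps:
Z = 169 (Z = 13² = 169)
Y(u) = -40/29 (Y(u) = -120*1/87 = -40/29)
√(Y(145) + Z) = √(-40/29 + 169) = √(4861/29) = √140969/29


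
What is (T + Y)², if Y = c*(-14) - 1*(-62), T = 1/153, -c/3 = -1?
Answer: 9369721/23409 ≈ 400.26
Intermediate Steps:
c = 3 (c = -3*(-1) = 3)
T = 1/153 ≈ 0.0065359
Y = 20 (Y = 3*(-14) - 1*(-62) = -42 + 62 = 20)
(T + Y)² = (1/153 + 20)² = (3061/153)² = 9369721/23409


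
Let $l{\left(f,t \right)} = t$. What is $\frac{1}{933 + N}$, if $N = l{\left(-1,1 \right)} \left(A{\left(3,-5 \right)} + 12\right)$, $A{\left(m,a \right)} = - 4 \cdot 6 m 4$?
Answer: $\frac{1}{657} \approx 0.0015221$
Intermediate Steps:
$A{\left(m,a \right)} = - 96 m$ ($A{\left(m,a \right)} = - 24 m 4 = - 96 m$)
$N = -276$ ($N = 1 \left(\left(-96\right) 3 + 12\right) = 1 \left(-288 + 12\right) = 1 \left(-276\right) = -276$)
$\frac{1}{933 + N} = \frac{1}{933 - 276} = \frac{1}{657}$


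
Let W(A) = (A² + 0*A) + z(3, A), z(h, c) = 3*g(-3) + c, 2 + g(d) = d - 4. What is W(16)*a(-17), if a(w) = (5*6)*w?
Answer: -124950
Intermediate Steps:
a(w) = 30*w
g(d) = -6 + d (g(d) = -2 + (d - 4) = -2 + (-4 + d) = -6 + d)
z(h, c) = -27 + c (z(h, c) = 3*(-6 - 3) + c = 3*(-9) + c = -27 + c)
W(A) = -27 + A + A² (W(A) = (A² + 0*A) + (-27 + A) = (A² + 0) + (-27 + A) = A² + (-27 + A) = -27 + A + A²)
W(16)*a(-17) = (-27 + 16 + 16²)*(30*(-17)) = (-27 + 16 + 256)*(-510) = 245*(-510) = -124950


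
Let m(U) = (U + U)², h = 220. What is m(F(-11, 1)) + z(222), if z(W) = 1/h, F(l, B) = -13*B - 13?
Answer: 594881/220 ≈ 2704.0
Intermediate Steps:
F(l, B) = -13 - 13*B
z(W) = 1/220
m(U) = 4*U² (m(U) = (2*U)² = 4*U²)
m(F(-11, 1)) + z(222) = 4*(-13 - 13*1)² + 1/220 = 4*(-13 - 13)² + 1/220 = 4*(-26)² + 1/220 = 4*676 + 1/220 = 2704 + 1/220 = 594881/220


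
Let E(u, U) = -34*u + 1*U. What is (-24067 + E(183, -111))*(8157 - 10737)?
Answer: 78432000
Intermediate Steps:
E(u, U) = U - 34*u (E(u, U) = -34*u + U = U - 34*u)
(-24067 + E(183, -111))*(8157 - 10737) = (-24067 + (-111 - 34*183))*(8157 - 10737) = (-24067 + (-111 - 6222))*(-2580) = (-24067 - 6333)*(-2580) = -30400*(-2580) = 78432000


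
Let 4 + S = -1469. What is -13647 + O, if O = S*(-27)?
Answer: 26124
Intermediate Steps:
S = -1473 (S = -4 - 1469 = -1473)
O = 39771 (O = -1473*(-27) = 39771)
-13647 + O = -13647 + 39771 = 26124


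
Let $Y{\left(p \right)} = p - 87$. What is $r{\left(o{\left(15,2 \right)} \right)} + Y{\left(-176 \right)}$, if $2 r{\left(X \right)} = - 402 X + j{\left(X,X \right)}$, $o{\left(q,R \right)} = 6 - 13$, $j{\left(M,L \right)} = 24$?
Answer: $1156$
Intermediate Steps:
$o{\left(q,R \right)} = -7$ ($o{\left(q,R \right)} = 6 - 13 = -7$)
$r{\left(X \right)} = 12 - 201 X$ ($r{\left(X \right)} = \frac{- 402 X + 24}{2} = \frac{24 - 402 X}{2} = 12 - 201 X$)
$Y{\left(p \right)} = -87 + p$
$r{\left(o{\left(15,2 \right)} \right)} + Y{\left(-176 \right)} = \left(12 - -1407\right) - 263 = \left(12 + 1407\right) - 263 = 1419 - 263 = 1156$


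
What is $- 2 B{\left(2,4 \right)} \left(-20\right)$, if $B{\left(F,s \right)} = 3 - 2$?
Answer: $40$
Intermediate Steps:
$B{\left(F,s \right)} = 1$
$- 2 B{\left(2,4 \right)} \left(-20\right) = \left(-2\right) 1 \left(-20\right) = \left(-2\right) \left(-20\right) = 40$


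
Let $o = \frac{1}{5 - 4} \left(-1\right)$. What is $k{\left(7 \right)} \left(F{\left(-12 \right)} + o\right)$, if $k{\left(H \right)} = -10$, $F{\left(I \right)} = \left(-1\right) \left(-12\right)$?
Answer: $-110$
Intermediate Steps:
$F{\left(I \right)} = 12$
$o = -1$ ($o = 1^{-1} \left(-1\right) = 1 \left(-1\right) = -1$)
$k{\left(7 \right)} \left(F{\left(-12 \right)} + o\right) = - 10 \left(12 - 1\right) = \left(-10\right) 11 = -110$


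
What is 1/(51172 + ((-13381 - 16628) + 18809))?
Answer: 1/39972 ≈ 2.5018e-5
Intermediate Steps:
1/(51172 + ((-13381 - 16628) + 18809)) = 1/(51172 + (-30009 + 18809)) = 1/(51172 - 11200) = 1/39972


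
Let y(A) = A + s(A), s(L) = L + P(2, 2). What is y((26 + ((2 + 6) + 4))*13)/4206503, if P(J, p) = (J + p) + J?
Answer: 142/600929 ≈ 0.00023630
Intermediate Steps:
P(J, p) = p + 2*J
s(L) = 6 + L (s(L) = L + (2 + 2*2) = L + (2 + 4) = L + 6 = 6 + L)
y(A) = 6 + 2*A (y(A) = A + (6 + A) = 6 + 2*A)
y((26 + ((2 + 6) + 4))*13)/4206503 = (6 + 2*((26 + ((2 + 6) + 4))*13))/4206503 = (6 + 2*((26 + (8 + 4))*13))*(1/4206503) = (6 + 2*((26 + 12)*13))*(1/4206503) = (6 + 2*(38*13))*(1/4206503) = (6 + 2*494)*(1/4206503) = (6 + 988)*(1/4206503) = 994*(1/4206503) = 142/600929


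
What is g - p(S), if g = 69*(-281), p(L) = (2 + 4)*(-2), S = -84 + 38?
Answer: -19377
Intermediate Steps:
S = -46
p(L) = -12 (p(L) = 6*(-2) = -12)
g = -19389
g - p(S) = -19389 - 1*(-12) = -19389 + 12 = -19377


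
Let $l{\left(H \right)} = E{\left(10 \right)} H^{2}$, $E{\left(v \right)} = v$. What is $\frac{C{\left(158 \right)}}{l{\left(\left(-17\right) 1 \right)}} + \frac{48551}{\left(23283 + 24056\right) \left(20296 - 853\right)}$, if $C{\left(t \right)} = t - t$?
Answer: $\frac{48551}{920412177} \approx 5.2749 \cdot 10^{-5}$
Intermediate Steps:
$C{\left(t \right)} = 0$
$l{\left(H \right)} = 10 H^{2}$
$\frac{C{\left(158 \right)}}{l{\left(\left(-17\right) 1 \right)}} + \frac{48551}{\left(23283 + 24056\right) \left(20296 - 853\right)} = \frac{0}{10 \left(\left(-17\right) 1\right)^{2}} + \frac{48551}{\left(23283 + 24056\right) \left(20296 - 853\right)} = \frac{0}{10 \left(-17\right)^{2}} + \frac{48551}{47339 \cdot 19443} = \frac{0}{10 \cdot 289} + \frac{48551}{920412177} = \frac{0}{2890} + 48551 \cdot \frac{1}{920412177} = 0 \cdot \frac{1}{2890} + \frac{48551}{920412177} = 0 + \frac{48551}{920412177} = \frac{48551}{920412177}$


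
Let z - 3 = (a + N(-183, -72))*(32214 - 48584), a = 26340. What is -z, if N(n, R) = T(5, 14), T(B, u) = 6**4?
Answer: 452401317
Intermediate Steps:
T(B, u) = 1296
N(n, R) = 1296
z = -452401317 (z = 3 + (26340 + 1296)*(32214 - 48584) = 3 + 27636*(-16370) = 3 - 452401320 = -452401317)
-z = -1*(-452401317) = 452401317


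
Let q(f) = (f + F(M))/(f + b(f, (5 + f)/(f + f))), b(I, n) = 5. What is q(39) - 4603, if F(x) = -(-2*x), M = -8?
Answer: -202509/44 ≈ -4602.5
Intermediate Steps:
F(x) = 2*x (F(x) = -(-2)*x = 2*x)
q(f) = (-16 + f)/(5 + f) (q(f) = (f + 2*(-8))/(f + 5) = (f - 16)/(5 + f) = (-16 + f)/(5 + f))
q(39) - 4603 = (-16 + 39)/(5 + 39) - 4603 = 23/44 - 4603 = -202509/44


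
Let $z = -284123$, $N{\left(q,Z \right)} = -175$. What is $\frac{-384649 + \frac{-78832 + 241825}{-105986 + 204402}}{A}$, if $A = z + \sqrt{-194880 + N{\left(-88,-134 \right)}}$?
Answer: $\frac{1536514981451699}{1134962473841792} + \frac{37855452991 i \sqrt{195055}}{7944737316892544} \approx 1.3538 + 0.0021044 i$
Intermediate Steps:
$A = -284123 + i \sqrt{195055}$ ($A = -284123 + \sqrt{-194880 - 175} = -284123 + \sqrt{-195055} = -284123 + i \sqrt{195055} \approx -2.8412 \cdot 10^{5} + 441.65 i$)
$\frac{-384649 + \frac{-78832 + 241825}{-105986 + 204402}}{A} = \frac{-384649 + \frac{-78832 + 241825}{-105986 + 204402}}{-284123 + i \sqrt{195055}} = \frac{-384649 + \frac{162993}{98416}}{-284123 + i \sqrt{195055}} = - \frac{37855452991}{98416 \left(-284123 + i \sqrt{195055}\right)}$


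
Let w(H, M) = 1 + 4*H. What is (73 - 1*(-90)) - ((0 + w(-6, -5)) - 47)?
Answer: 233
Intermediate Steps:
(73 - 1*(-90)) - ((0 + w(-6, -5)) - 47) = (73 - 1*(-90)) - ((0 + (1 + 4*(-6))) - 47) = (73 + 90) - ((0 + (1 - 24)) - 47) = 163 - ((0 - 23) - 47) = 163 - (-23 - 47) = 163 - 1*(-70) = 163 + 70 = 233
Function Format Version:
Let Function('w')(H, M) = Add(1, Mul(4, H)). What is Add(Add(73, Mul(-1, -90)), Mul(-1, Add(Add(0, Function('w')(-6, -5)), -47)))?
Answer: 233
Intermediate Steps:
Add(Add(73, Mul(-1, -90)), Mul(-1, Add(Add(0, Function('w')(-6, -5)), -47))) = Add(Add(73, Mul(-1, -90)), Mul(-1, Add(Add(0, Add(1, Mul(4, -6))), -47))) = Add(Add(73, 90), Mul(-1, Add(Add(0, Add(1, -24)), -47))) = Add(163, Mul(-1, Add(Add(0, -23), -47))) = Add(163, Mul(-1, Add(-23, -47))) = Add(163, Mul(-1, -70)) = Add(163, 70) = 233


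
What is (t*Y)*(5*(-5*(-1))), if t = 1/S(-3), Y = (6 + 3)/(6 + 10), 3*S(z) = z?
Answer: -225/16 ≈ -14.063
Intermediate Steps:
S(z) = z/3
Y = 9/16 ≈ 0.56250
t = -1 (t = 1/((1/3)*(-3)) = 1/(-1) = -1)
(t*Y)*(5*(-5*(-1))) = (-1*9/16)*(5*(-5*(-1))) = -45*5/16 = -9/16*25 = -225/16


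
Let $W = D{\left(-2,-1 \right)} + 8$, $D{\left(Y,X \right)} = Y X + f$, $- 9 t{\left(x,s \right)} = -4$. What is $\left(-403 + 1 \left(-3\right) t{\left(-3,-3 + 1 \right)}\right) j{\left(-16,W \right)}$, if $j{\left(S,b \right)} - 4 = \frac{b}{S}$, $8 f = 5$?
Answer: $- \frac{517951}{384} \approx -1348.8$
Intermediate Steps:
$f = \frac{5}{8}$ ($f = \frac{1}{8} \cdot 5 = \frac{5}{8} \approx 0.625$)
$t{\left(x,s \right)} = \frac{4}{9}$ ($t{\left(x,s \right)} = \left(- \frac{1}{9}\right) \left(-4\right) = \frac{4}{9}$)
$D{\left(Y,X \right)} = \frac{5}{8} + X Y$ ($D{\left(Y,X \right)} = Y X + \frac{5}{8} = X Y + \frac{5}{8} = \frac{5}{8} + X Y$)
$W = \frac{85}{8}$ ($W = \left(\frac{5}{8} - -2\right) + 8 = \left(\frac{5}{8} + 2\right) + 8 = \frac{21}{8} + 8 = \frac{85}{8} \approx 10.625$)
$j{\left(S,b \right)} = 4 + \frac{b}{S}$
$\left(-403 + 1 \left(-3\right) t{\left(-3,-3 + 1 \right)}\right) j{\left(-16,W \right)} = \left(-403 + 1 \left(-3\right) \frac{4}{9}\right) \left(4 + \frac{85}{8 \left(-16\right)}\right) = \left(-403 - \frac{4}{3}\right) \left(4 + \frac{85}{8} \left(- \frac{1}{16}\right)\right) = \left(-403 - \frac{4}{3}\right) \left(4 - \frac{85}{128}\right) = \left(- \frac{1213}{3}\right) \frac{427}{128} = - \frac{517951}{384}$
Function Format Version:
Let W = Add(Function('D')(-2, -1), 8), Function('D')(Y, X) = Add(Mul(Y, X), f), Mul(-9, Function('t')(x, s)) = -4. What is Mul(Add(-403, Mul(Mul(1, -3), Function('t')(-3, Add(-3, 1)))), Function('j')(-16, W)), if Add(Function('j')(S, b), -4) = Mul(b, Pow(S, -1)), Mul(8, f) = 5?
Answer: Rational(-517951, 384) ≈ -1348.8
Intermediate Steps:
f = Rational(5, 8) (f = Mul(Rational(1, 8), 5) = Rational(5, 8) ≈ 0.62500)
Function('t')(x, s) = Rational(4, 9) (Function('t')(x, s) = Mul(Rational(-1, 9), -4) = Rational(4, 9))
Function('D')(Y, X) = Add(Rational(5, 8), Mul(X, Y)) (Function('D')(Y, X) = Add(Mul(Y, X), Rational(5, 8)) = Add(Mul(X, Y), Rational(5, 8)) = Add(Rational(5, 8), Mul(X, Y)))
W = Rational(85, 8) (W = Add(Add(Rational(5, 8), Mul(-1, -2)), 8) = Add(Add(Rational(5, 8), 2), 8) = Add(Rational(21, 8), 8) = Rational(85, 8) ≈ 10.625)
Function('j')(S, b) = Add(4, Mul(b, Pow(S, -1)))
Mul(Add(-403, Mul(Mul(1, -3), Function('t')(-3, Add(-3, 1)))), Function('j')(-16, W)) = Mul(Add(-403, Mul(Mul(1, -3), Rational(4, 9))), Add(4, Mul(Rational(85, 8), Pow(-16, -1)))) = Mul(Add(-403, Mul(-3, Rational(4, 9))), Add(4, Mul(Rational(85, 8), Rational(-1, 16)))) = Mul(Add(-403, Rational(-4, 3)), Add(4, Rational(-85, 128))) = Mul(Rational(-1213, 3), Rational(427, 128)) = Rational(-517951, 384)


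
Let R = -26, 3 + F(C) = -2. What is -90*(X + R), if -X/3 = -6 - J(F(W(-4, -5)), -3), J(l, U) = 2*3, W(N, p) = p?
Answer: -900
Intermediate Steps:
F(C) = -5 (F(C) = -3 - 2 = -5)
J(l, U) = 6
X = 36 (X = -3*(-6 - 1*6) = -3*(-6 - 6) = -3*(-12) = 36)
-90*(X + R) = -90*(36 - 26) = -90*10 = -900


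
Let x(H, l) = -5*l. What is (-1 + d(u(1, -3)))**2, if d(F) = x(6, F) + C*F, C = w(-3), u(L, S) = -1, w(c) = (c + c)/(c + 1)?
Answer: 1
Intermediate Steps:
w(c) = 2*c/(1 + c) (w(c) = (2*c)/(1 + c) = 2*c/(1 + c))
C = 3 (C = 2*(-3)/(1 - 3) = 2*(-3)/(-2) = 2*(-3)*(-1/2) = 3)
d(F) = -2*F (d(F) = -5*F + 3*F = -2*F)
(-1 + d(u(1, -3)))**2 = (-1 - 2*(-1))**2 = (-1 + 2)**2 = 1**2 = 1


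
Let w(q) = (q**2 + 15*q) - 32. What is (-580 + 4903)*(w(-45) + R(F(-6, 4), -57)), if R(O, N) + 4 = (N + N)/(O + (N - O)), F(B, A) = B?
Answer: 5689068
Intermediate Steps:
w(q) = -32 + q**2 + 15*q
R(O, N) = -2 (R(O, N) = -4 + (N + N)/(O + (N - O)) = -4 + (2*N)/N = -4 + 2 = -2)
(-580 + 4903)*(w(-45) + R(F(-6, 4), -57)) = (-580 + 4903)*((-32 + (-45)**2 + 15*(-45)) - 2) = 4323*((-32 + 2025 - 675) - 2) = 4323*(1318 - 2) = 4323*1316 = 5689068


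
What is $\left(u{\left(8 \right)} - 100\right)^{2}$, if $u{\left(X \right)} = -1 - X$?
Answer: $11881$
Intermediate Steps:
$\left(u{\left(8 \right)} - 100\right)^{2} = \left(\left(-1 - 8\right) - 100\right)^{2} = \left(-9 - 100\right)^{2} = \left(-109\right)^{2} = 11881$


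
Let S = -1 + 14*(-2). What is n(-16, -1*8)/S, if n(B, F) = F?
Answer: 8/29 ≈ 0.27586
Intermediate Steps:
S = -29 (S = -1 - 28 = -29)
n(-16, -1*8)/S = -1*8/(-29) = -8*(-1/29) = 8/29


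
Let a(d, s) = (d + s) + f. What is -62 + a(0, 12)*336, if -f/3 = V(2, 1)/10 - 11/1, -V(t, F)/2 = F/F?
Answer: 76298/5 ≈ 15260.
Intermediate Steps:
V(t, F) = -2 (V(t, F) = -2*F/F = -2*1 = -2)
f = 168/5 (f = -3*(-2/10 - 11/1) = -3*(-2*1/10 - 11*1) = -3*(-1/5 - 11) = -3*(-56/5) = 168/5 ≈ 33.600)
a(d, s) = 168/5 + d + s (a(d, s) = (d + s) + 168/5 = 168/5 + d + s)
-62 + a(0, 12)*336 = -62 + (168/5 + 0 + 12)*336 = -62 + (228/5)*336 = -62 + 76608/5 = 76298/5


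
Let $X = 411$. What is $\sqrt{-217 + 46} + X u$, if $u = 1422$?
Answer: $584442 + 3 i \sqrt{19} \approx 5.8444 \cdot 10^{5} + 13.077 i$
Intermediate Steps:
$\sqrt{-217 + 46} + X u = \sqrt{-217 + 46} + 411 \cdot 1422 = \sqrt{-171} + 584442 = 3 i \sqrt{19} + 584442 = 584442 + 3 i \sqrt{19}$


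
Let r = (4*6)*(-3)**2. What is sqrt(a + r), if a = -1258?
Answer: I*sqrt(1042) ≈ 32.28*I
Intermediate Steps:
r = 216 (r = 24*9 = 216)
sqrt(a + r) = sqrt(-1258 + 216) = sqrt(-1042) = I*sqrt(1042)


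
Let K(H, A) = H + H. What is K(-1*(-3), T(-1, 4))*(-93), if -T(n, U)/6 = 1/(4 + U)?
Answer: -558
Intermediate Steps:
T(n, U) = -6/(4 + U)
K(H, A) = 2*H
K(-1*(-3), T(-1, 4))*(-93) = (2*(-1*(-3)))*(-93) = (2*3)*(-93) = 6*(-93) = -558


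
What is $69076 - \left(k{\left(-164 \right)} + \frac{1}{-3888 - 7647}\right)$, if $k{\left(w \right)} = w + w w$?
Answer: $\frac{488438041}{11535} \approx 42344.0$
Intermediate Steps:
$k{\left(w \right)} = w + w^{2}$
$69076 - \left(k{\left(-164 \right)} + \frac{1}{-3888 - 7647}\right) = 69076 - \left(- 164 \left(1 - 164\right) + \frac{1}{-3888 - 7647}\right) = 69076 - \left(\left(-164\right) \left(-163\right) + \frac{1}{-11535}\right) = 69076 - \left(26732 - \frac{1}{11535}\right) = 69076 - \frac{308353619}{11535} = \frac{488438041}{11535}$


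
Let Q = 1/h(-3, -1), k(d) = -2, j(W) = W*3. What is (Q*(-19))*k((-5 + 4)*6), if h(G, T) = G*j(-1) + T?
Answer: 19/4 ≈ 4.7500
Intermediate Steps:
j(W) = 3*W
h(G, T) = T - 3*G (h(G, T) = G*(3*(-1)) + T = G*(-3) + T = -3*G + T = T - 3*G)
Q = ⅛ (Q = 1/(-1 - 3*(-3)) = 1/(-1 + 9) = 1/8 = ⅛ ≈ 0.12500)
(Q*(-19))*k((-5 + 4)*6) = ((⅛)*(-19))*(-2) = -19/8*(-2) = 19/4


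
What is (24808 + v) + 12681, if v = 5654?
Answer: 43143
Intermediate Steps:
(24808 + v) + 12681 = (24808 + 5654) + 12681 = 30462 + 12681 = 43143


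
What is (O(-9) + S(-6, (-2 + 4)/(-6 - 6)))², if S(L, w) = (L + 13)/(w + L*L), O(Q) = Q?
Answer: 3583449/46225 ≈ 77.522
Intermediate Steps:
S(L, w) = (13 + L)/(w + L²)
(O(-9) + S(-6, (-2 + 4)/(-6 - 6)))² = (-9 + (13 - 6)/((-2 + 4)/(-6 - 6) + (-6)²))² = (-9 + 7/(2/(-12) + 36))² = (-9 + 7/(2*(-1/12) + 36))² = (-9 + 7/(-⅙ + 36))² = (-9 + 7/(215/6))² = (-9 + (6/215)*7)² = (-9 + 42/215)² = (-1893/215)² = 3583449/46225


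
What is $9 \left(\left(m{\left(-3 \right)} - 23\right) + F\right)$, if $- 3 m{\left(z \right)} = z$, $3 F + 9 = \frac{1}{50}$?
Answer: $- \frac{11247}{50} \approx -224.94$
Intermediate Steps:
$F = - \frac{449}{150}$ ($F = -3 + \frac{1}{3 \cdot 50} = -3 + \frac{1}{3} \cdot \frac{1}{50} = -3 + \frac{1}{150} = - \frac{449}{150} \approx -2.9933$)
$m{\left(z \right)} = - \frac{z}{3}$
$9 \left(\left(m{\left(-3 \right)} - 23\right) + F\right) = 9 \left(\left(\left(- \frac{1}{3}\right) \left(-3\right) - 23\right) - \frac{449}{150}\right) = 9 \left(\left(1 - 23\right) - \frac{449}{150}\right) = 9 \left(-22 - \frac{449}{150}\right) = 9 \left(- \frac{3749}{150}\right) = - \frac{11247}{50}$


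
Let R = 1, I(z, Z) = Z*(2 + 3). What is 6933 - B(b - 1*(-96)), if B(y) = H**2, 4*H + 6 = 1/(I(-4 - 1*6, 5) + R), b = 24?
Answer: 74963303/10816 ≈ 6930.8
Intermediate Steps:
I(z, Z) = 5*Z (I(z, Z) = Z*5 = 5*Z)
H = -155/104 (H = -3/2 + 1/(4*(5*5 + 1)) = -3/2 + 1/(4*(25 + 1)) = -3/2 + (1/4)/26 = -3/2 + (1/4)*(1/26) = -3/2 + 1/104 = -155/104 ≈ -1.4904)
B(y) = 24025/10816 (B(y) = (-155/104)**2 = 24025/10816)
6933 - B(b - 1*(-96)) = 6933 - 1*24025/10816 = 6933 - 24025/10816 = 74963303/10816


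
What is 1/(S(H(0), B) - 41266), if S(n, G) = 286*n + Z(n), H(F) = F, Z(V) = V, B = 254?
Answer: -1/41266 ≈ -2.4233e-5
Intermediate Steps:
S(n, G) = 287*n (S(n, G) = 286*n + n = 287*n)
1/(S(H(0), B) - 41266) = 1/(287*0 - 41266) = 1/(0 - 41266) = 1/(-41266) = -1/41266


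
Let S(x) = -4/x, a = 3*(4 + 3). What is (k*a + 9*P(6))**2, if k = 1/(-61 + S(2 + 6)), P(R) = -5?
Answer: 3455881/1681 ≈ 2055.8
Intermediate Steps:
a = 21 (a = 3*7 = 21)
k = -2/123 (k = 1/(-61 - 4/(2 + 6)) = 1/(-61 - 4/8) = 1/(-61 - 4*1/8) = 1/(-61 - 1/2) = 1/(-123/2) = -2/123 ≈ -0.016260)
(k*a + 9*P(6))**2 = (-2/123*21 + 9*(-5))**2 = (-14/41 - 45)**2 = (-1859/41)**2 = 3455881/1681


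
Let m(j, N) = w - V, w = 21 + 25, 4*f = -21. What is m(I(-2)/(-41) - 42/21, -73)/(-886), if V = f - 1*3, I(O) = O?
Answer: -217/3544 ≈ -0.061230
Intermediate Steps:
f = -21/4 (f = (¼)*(-21) = -21/4 ≈ -5.2500)
w = 46
V = -33/4 (V = -21/4 - 1*3 = -21/4 - 3 = -33/4 ≈ -8.2500)
m(j, N) = 217/4 (m(j, N) = 46 - 1*(-33/4) = 46 + 33/4 = 217/4)
m(I(-2)/(-41) - 42/21, -73)/(-886) = (217/4)/(-886) = (217/4)*(-1/886) = -217/3544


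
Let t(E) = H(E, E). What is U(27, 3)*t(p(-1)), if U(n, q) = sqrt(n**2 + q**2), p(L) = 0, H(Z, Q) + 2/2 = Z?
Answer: -3*sqrt(82) ≈ -27.166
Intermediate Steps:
H(Z, Q) = -1 + Z
t(E) = -1 + E
U(27, 3)*t(p(-1)) = sqrt(27**2 + 3**2)*(-1 + 0) = sqrt(729 + 9)*(-1) = sqrt(738)*(-1) = (3*sqrt(82))*(-1) = -3*sqrt(82)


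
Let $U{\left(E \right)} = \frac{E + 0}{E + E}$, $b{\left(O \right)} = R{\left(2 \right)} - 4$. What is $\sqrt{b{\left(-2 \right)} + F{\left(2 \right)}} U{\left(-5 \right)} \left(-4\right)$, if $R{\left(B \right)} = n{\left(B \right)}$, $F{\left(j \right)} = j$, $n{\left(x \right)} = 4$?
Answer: $- 2 \sqrt{2} \approx -2.8284$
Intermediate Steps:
$R{\left(B \right)} = 4$
$b{\left(O \right)} = 0$ ($b{\left(O \right)} = 4 - 4 = 0$)
$U{\left(E \right)} = \frac{1}{2}$ ($U{\left(E \right)} = \frac{E}{2 E} = E \frac{1}{2 E} = \frac{1}{2}$)
$\sqrt{b{\left(-2 \right)} + F{\left(2 \right)}} U{\left(-5 \right)} \left(-4\right) = \sqrt{0 + 2} \cdot \frac{1}{2} \left(-4\right) = \sqrt{2} \cdot \frac{1}{2} \left(-4\right) = \frac{\sqrt{2}}{2} \left(-4\right) = - 2 \sqrt{2}$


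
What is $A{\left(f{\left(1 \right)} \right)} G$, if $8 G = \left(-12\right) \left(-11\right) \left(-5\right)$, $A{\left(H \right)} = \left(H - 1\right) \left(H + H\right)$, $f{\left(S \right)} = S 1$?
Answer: $0$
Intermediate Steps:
$f{\left(S \right)} = S$
$A{\left(H \right)} = 2 H \left(-1 + H\right)$ ($A{\left(H \right)} = \left(-1 + H\right) 2 H = 2 H \left(-1 + H\right)$)
$G = - \frac{165}{2}$ ($G = \frac{\left(-12\right) \left(-11\right) \left(-5\right)}{8} = \frac{132 \left(-5\right)}{8} = \frac{1}{8} \left(-660\right) = - \frac{165}{2} \approx -82.5$)
$A{\left(f{\left(1 \right)} \right)} G = 2 \cdot 1 \left(-1 + 1\right) \left(- \frac{165}{2}\right) = 2 \cdot 1 \cdot 0 \left(- \frac{165}{2}\right) = 0 \left(- \frac{165}{2}\right) = 0$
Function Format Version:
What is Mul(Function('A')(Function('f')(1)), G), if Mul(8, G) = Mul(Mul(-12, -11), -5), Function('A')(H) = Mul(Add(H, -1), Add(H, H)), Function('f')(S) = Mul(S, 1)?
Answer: 0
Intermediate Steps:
Function('f')(S) = S
Function('A')(H) = Mul(2, H, Add(-1, H)) (Function('A')(H) = Mul(Add(-1, H), Mul(2, H)) = Mul(2, H, Add(-1, H)))
G = Rational(-165, 2) (G = Mul(Rational(1, 8), Mul(Mul(-12, -11), -5)) = Mul(Rational(1, 8), Mul(132, -5)) = Mul(Rational(1, 8), -660) = Rational(-165, 2) ≈ -82.500)
Mul(Function('A')(Function('f')(1)), G) = Mul(Mul(2, 1, Add(-1, 1)), Rational(-165, 2)) = Mul(Mul(2, 1, 0), Rational(-165, 2)) = Mul(0, Rational(-165, 2)) = 0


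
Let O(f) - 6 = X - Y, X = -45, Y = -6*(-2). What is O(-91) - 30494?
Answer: -30545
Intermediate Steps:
Y = 12
O(f) = -51 (O(f) = 6 + (-45 - 1*12) = 6 + (-45 - 12) = 6 - 57 = -51)
O(-91) - 30494 = -51 - 30494 = -30545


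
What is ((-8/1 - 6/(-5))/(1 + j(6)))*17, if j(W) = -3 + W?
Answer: -289/10 ≈ -28.900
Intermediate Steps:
((-8/1 - 6/(-5))/(1 + j(6)))*17 = ((-8/1 - 6/(-5))/(1 + (-3 + 6)))*17 = ((-8*1 - 6*(-1/5))/(1 + 3))*17 = ((-8 + 6/5)/4)*17 = -34/5*1/4*17 = -17/10*17 = -289/10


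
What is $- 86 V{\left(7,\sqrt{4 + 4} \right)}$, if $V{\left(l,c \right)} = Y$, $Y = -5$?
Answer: $430$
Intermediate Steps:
$V{\left(l,c \right)} = -5$
$- 86 V{\left(7,\sqrt{4 + 4} \right)} = \left(-86\right) \left(-5\right) = 430$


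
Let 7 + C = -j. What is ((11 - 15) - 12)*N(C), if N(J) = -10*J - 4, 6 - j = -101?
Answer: -18176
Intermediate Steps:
j = 107 (j = 6 - 1*(-101) = 6 + 101 = 107)
C = -114 (C = -7 - 1*107 = -7 - 107 = -114)
N(J) = -4 - 10*J
((11 - 15) - 12)*N(C) = ((11 - 15) - 12)*(-4 - 10*(-114)) = (-4 - 12)*(-4 + 1140) = -16*1136 = -18176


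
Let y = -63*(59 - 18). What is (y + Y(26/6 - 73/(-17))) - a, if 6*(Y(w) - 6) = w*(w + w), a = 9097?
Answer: -90898622/7803 ≈ -11649.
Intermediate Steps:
Y(w) = 6 + w**2/3 (Y(w) = 6 + (w*(w + w))/6 = 6 + (w*(2*w))/6 = 6 + (2*w**2)/6 = 6 + w**2/3)
y = -2583 (y = -63*41 = -2583)
(y + Y(26/6 - 73/(-17))) - a = (-2583 + (6 + (26/6 - 73/(-17))**2/3)) - 1*9097 = (-2583 + (6 + (26*(1/6) - 73*(-1/17))**2/3)) - 9097 = (-2583 + (6 + (13/3 + 73/17)**2/3)) - 9097 = (-2583 + (6 + (440/51)**2/3)) - 9097 = (-2583 + (6 + (1/3)*(193600/2601))) - 9097 = (-2583 + (6 + 193600/7803)) - 9097 = (-2583 + 240418/7803) - 9097 = -19914731/7803 - 9097 = -90898622/7803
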